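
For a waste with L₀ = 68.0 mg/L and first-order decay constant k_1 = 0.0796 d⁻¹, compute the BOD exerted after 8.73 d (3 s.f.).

y_t = L₀(1 − e^(−k_1 t)) = 68.0 × (1 − e^(−0.0796×8.73))
= 68.0 × (1 − 0.4991) = 68.0 × 0.5009 = 34.06 mg/L.

y ≈ 34.1 mg/L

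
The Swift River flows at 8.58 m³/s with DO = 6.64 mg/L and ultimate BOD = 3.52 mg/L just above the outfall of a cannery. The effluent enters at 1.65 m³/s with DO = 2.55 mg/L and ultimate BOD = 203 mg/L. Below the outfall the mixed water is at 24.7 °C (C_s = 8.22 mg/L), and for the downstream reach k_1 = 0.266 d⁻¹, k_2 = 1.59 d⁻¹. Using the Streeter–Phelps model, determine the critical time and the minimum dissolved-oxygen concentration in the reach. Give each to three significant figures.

t_c ≈ 1.07 d; minimum DO ≈ 3.72 mg/L

Mixed DO = (8.58×6.64 + 1.65×2.55)/(8.58+1.65) = 61.18/10.23 = 5.980 mg/L.
Mixed L₀ = (8.58×3.52 + 1.65×203)/(10.23) = 365.2/10.23 = 35.69 mg/L.
Initial deficit D₀ = C_s − DO₀ = 8.22 − 5.980 = 2.240 mg/L.
t_c = (1/1.324) ln[(1.59/0.266)(1 − 2.240×1.324/(0.266×35.69))] = 0.7553 × ln(4.111) = 1.068 d.
D_c = (0.266/1.59) × 35.69 × e^(−0.266×1.068) = 0.1673 × 35.69 × 0.7528 = 4.495 mg/L.
Minimum DO = 8.22 − 4.495 = 3.725 mg/L.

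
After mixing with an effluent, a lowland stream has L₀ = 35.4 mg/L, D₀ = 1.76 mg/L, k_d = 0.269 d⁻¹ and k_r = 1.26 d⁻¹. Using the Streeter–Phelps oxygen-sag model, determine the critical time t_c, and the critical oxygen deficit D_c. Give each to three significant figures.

t_c ≈ 1.35 d; D_c ≈ 5.25 mg/L

t_c = [1/(k_r−k_d)] ln[(k_r/k_d)(1 − D₀(k_r−k_d)/(k_d L₀))]
= [1/(1.26−0.269)] ln[(1.26/0.269)(1 − 1.76×0.9910/(0.269×35.4))]
= (1/0.9910) ln[4.684 × 0.8168] = 1.009 × ln(3.826) = 1.009 × 1.342 = 1.354 d.
L(t_c) = L₀ e^(−k_d t_c) = 35.4 × 0.6947 = 24.59 mg/L, and at the critical point k_r D_c = k_d L, so D_c = (0.269/1.26) × 24.59 = 5.250 mg/L.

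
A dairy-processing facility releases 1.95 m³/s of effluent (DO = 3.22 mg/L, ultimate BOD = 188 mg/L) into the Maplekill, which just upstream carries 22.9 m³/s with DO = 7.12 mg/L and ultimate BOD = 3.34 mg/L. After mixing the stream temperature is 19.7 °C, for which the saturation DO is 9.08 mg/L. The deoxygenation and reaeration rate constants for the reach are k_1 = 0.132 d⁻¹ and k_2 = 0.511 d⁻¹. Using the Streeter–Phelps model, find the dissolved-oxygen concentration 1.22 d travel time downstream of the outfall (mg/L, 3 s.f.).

DO ≈ 5.91 mg/L

Mixed DO = (22.9×7.12 + 1.95×3.22)/(22.9+1.95) = 169.3/24.85 = 6.814 mg/L.
Mixed L₀ = (22.9×3.34 + 1.95×188)/(24.85) = 443.1/24.85 = 17.83 mg/L.
Initial deficit D₀ = C_s − DO₀ = 9.08 − 6.814 = 2.266 mg/L.
D(1.22) = [0.132×17.83/(0.511−0.132)](e^(−0.132×1.22) − e^(−0.511×1.22)) + 2.266 e^(−0.511×1.22)
= 6.210 × (0.8513 − 0.5361) + 2.266 × 0.5361 = 3.172 mg/L.
DO = 9.08 − 3.172 = 5.908 mg/L.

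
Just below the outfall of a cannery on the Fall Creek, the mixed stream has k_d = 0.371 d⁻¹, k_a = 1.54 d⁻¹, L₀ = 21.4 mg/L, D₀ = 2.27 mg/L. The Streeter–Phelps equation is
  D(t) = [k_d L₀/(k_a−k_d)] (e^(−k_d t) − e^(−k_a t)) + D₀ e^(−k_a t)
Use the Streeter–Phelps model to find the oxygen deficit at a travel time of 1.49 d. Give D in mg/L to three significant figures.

D ≈ 3.45 mg/L

k_d L₀/(k_a−k_d) = 0.371×21.4/(1.54−0.371) = 7.939/1.169 = 6.792 mg/L.
e^(−k_d t) = e^(−0.371×1.490) = 0.5753; e^(−k_a t) = e^(−1.54×1.490) = 0.1008.
D = 6.792 × (0.5753 − 0.1008) + 2.27 × 0.1008 = 3.223 + 0.2288 = 3.452 mg/L.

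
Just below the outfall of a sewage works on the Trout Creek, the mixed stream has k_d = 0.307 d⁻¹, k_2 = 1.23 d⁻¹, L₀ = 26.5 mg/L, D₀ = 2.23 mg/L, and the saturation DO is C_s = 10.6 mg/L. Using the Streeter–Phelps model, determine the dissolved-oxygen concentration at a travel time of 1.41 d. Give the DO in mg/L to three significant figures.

DO ≈ 6.04 mg/L

k_d L₀/(k_2−k_d) = 0.307×26.5/(1.23−0.307) = 8.136/0.9230 = 8.814 mg/L.
e^(−k_d t) = e^(−0.307×1.410) = 0.6486; e^(−k_2 t) = e^(−1.23×1.410) = 0.1765.
D = 8.814 × (0.6486 − 0.1765) + 2.23 × 0.1765 = 4.161 + 0.3936 = 4.555 mg/L.
DO = C_s − D = 10.6 − 4.555 = 6.045 mg/L.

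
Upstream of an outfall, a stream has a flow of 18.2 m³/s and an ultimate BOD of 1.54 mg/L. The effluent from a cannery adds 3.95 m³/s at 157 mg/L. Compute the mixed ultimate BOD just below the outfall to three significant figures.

Flow-weighted mixing: C = (Q_r C_r + Q_w C_w)/(Q_r + Q_w)
= (18.2×1.54 + 3.95×157)/(18.2 + 3.95) = 648.2/22.15 = 29.26 mg/L.

29.3 mg/L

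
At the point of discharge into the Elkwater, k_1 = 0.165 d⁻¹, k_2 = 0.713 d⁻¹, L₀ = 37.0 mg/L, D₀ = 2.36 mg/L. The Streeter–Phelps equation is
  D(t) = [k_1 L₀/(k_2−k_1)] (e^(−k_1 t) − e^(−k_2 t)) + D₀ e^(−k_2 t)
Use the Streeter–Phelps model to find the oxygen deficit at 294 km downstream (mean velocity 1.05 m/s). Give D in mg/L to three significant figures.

Travel time t = x/v = 294 km / (1.05 m/s) = 294000 m / 1.05 m/s = 280000 s = 3.241 d.
k_1 L₀/(k_2−k_1) = 0.165×37.0/(0.713−0.165) = 6.105/0.5480 = 11.14 mg/L.
e^(−k_1 t) = e^(−0.165×3.241) = 0.5858; e^(−k_2 t) = e^(−0.713×3.241) = 0.09920.
D = 11.14 × (0.5858 − 0.09920) + 2.36 × 0.09920 = 5.421 + 0.2341 = 5.655 mg/L.

D ≈ 5.66 mg/L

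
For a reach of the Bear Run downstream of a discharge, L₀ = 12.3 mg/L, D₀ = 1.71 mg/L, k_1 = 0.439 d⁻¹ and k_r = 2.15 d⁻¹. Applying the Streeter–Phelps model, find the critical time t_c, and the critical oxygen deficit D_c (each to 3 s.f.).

t_c ≈ 0.472 d; D_c ≈ 2.04 mg/L

At the critical point dD/dt = 0, so k_1 L₀ e^(−k_1 t) = k_r D. Substituting D(t) from the Streeter–Phelps equation and solving for t gives
t_c = ln[(k_r/k_1)(1 − D₀(k_r−k_1)/(k_1 L₀))] / (k_r−k_1).
Here k_r−k_1 = 1.711 d⁻¹ and 1 − D₀(k_r−k_1)/(k_1 L₀) = 1 − 1.71×1.711/(0.439×12.3) = 0.4582, so
t_c = ln(4.897 × 0.4582) / 1.711 = 0.8082 / 1.711 = 0.4723 d.
L(t_c) = L₀ e^(−k_1 t_c) = 12.3 × 0.8127 = 9.997 mg/L, and at the critical point k_r D_c = k_1 L, so D_c = (0.439/2.15) × 9.997 = 2.041 mg/L.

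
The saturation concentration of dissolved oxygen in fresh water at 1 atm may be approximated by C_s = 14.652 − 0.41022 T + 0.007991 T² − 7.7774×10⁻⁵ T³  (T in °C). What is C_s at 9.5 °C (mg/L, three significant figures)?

C_s = 14.652 − 0.41022×9.5 + 0.007991×9.5² − 7.7774×10⁻⁵×9.5³ = 11.41 mg/L.

C_s ≈ 11.4 mg/L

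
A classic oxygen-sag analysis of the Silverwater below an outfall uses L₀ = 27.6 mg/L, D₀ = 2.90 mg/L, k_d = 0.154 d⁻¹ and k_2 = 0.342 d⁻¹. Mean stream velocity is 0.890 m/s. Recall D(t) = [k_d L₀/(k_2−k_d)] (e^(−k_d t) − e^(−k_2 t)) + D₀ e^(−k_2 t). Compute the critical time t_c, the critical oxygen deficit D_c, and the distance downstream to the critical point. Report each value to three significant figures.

At the critical point dD/dt = 0, so k_d L₀ e^(−k_d t) = k_2 D. Substituting D(t) from the Streeter–Phelps equation and solving for t gives
t_c = ln[(k_2/k_d)(1 − D₀(k_2−k_d)/(k_d L₀))] / (k_2−k_d).
Here k_2−k_d = 0.1880 d⁻¹ and 1 − D₀(k_2−k_d)/(k_d L₀) = 1 − 2.90×0.1880/(0.154×27.6) = 0.8717, so
t_c = ln(2.221 × 0.8717) / 0.1880 = 0.6606 / 0.1880 = 3.514 d.
D_c = (k_d/k_2) L₀ e^(−k_d t_c) = (0.154/0.342) × 27.6 × e^(−0.154×3.514) = 0.4503 × 27.6 × 0.5821 = 7.234 mg/L.
x_c = v t_c = 0.890 m/s × 3.514 d × 86400 s/d = 270200 m ≈ 270 km.

t_c ≈ 3.51 d; D_c ≈ 7.23 mg/L; x_c ≈ 270 km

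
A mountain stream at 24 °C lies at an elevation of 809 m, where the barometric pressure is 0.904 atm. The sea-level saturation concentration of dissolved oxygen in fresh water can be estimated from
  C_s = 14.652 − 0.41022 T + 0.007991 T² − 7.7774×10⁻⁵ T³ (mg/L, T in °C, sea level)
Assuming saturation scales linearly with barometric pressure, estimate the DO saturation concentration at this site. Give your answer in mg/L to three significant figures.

C_s ≈ 7.53 mg/L

At sea level: C_s = 14.652 − 0.41022×24 + 0.007991×24² − 7.7774×10⁻⁵×24³ = 8.334 mg/L.
Pressure correction: C_s' = 8.334 × 0.904 = 7.534 mg/L.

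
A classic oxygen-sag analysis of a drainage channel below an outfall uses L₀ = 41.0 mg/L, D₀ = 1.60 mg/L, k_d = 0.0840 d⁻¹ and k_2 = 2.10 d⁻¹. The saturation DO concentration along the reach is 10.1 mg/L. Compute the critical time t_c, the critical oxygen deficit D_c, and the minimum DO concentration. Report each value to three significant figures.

At the critical point dD/dt = 0, so k_d L₀ e^(−k_d t) = k_2 D. Substituting D(t) from the Streeter–Phelps equation and solving for t gives
t_c = ln[(k_2/k_d)(1 − D₀(k_2−k_d)/(k_d L₀))] / (k_2−k_d).
Here k_2−k_d = 2.016 d⁻¹ and 1 − D₀(k_2−k_d)/(k_d L₀) = 1 − 1.60×2.016/(0.0840×41.0) = 0.06341, so
t_c = ln(25.00 × 0.06341) / 2.016 = 0.4608 / 2.016 = 0.2286 d.
D_c = (k_d/k_2) L₀ e^(−k_d t_c) = (0.0840/2.10) × 41.0 × e^(−0.0840×0.2286) = 0.04000 × 41.0 × 0.9810 = 1.609 mg/L.
Minimum DO = C_s − D_c = 10.1 − 1.609 = 8.491 mg/L.

t_c ≈ 0.229 d; D_c ≈ 1.61 mg/L; min DO ≈ 8.49 mg/L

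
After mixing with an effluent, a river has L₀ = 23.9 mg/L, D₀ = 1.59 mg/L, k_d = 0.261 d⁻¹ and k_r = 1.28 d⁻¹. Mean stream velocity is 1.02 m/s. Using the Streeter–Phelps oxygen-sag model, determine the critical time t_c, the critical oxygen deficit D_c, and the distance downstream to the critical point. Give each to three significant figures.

t_c ≈ 1.27 d; D_c ≈ 3.50 mg/L; x_c ≈ 112 km

With k_r/k_d = 4.904 and 1 − D₀(k_r−k_d)/(k_d L₀) = 0.7403,
t_c = ln(4.904 × 0.7403) / (1.28 − 0.261) = ln(3.630) / 1.019 = 1.289/1.019 = 1.265 d.
L(t_c) = L₀ e^(−k_d t_c) = 23.9 × 0.7187 = 17.18 mg/L, and at the critical point k_r D_c = k_d L, so D_c = (0.261/1.28) × 17.18 = 3.503 mg/L.
x_c = v t_c = 1.02 m/s × 1.265 d × 86400 s/d = 111500 m ≈ 112 km.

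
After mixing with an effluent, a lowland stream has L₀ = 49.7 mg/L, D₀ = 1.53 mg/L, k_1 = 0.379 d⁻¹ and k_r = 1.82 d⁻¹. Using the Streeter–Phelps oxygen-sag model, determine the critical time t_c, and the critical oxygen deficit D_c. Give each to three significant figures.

With k_r/k_1 = 4.802 and 1 − D₀(k_r−k_1)/(k_1 L₀) = 0.8830,
t_c = ln(4.802 × 0.8830) / (1.82 − 0.379) = ln(4.240) / 1.441 = 1.445/1.441 = 1.002 d.
L(t_c) = L₀ e^(−k_1 t_c) = 49.7 × 0.6839 = 33.99 mg/L, and at the critical point k_r D_c = k_1 L, so D_c = (0.379/1.82) × 33.99 = 7.078 mg/L.

t_c ≈ 1.00 d; D_c ≈ 7.08 mg/L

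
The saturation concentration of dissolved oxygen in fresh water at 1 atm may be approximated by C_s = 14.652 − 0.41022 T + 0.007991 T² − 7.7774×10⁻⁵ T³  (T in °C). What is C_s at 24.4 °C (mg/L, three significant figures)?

C_s = 14.652 − 0.41022×24.4 + 0.007991×24.4² − 7.7774×10⁻⁵×24.4³ = 8.270 mg/L.

C_s ≈ 8.27 mg/L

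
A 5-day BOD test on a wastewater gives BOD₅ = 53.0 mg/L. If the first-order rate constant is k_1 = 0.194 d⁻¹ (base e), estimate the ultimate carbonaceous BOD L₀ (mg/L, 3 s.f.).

L₀ ≈ 85.4 mg/L

BOD₅ = L₀(1 − e^(−5k_1)) ⇒ L₀ = BOD₅ / (1 − e^(−5×0.194))
= 53.0 / (1 − 0.3791) = 53.0 / 0.6209 = 85.36 mg/L.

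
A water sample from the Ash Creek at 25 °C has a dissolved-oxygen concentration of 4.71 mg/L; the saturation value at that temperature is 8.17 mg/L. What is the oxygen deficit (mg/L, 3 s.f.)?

D ≈ 3.46 mg/L

D = C_s − C = 8.17 − 4.71 = 3.46 mg/L.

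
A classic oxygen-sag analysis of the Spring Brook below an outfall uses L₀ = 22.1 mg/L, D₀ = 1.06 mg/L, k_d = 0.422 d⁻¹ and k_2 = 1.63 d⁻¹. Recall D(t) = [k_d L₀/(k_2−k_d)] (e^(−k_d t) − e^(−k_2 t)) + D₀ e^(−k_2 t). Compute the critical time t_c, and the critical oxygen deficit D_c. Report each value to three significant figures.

At the critical point dD/dt = 0, so k_d L₀ e^(−k_d t) = k_2 D. Substituting D(t) from the Streeter–Phelps equation and solving for t gives
t_c = ln[(k_2/k_d)(1 − D₀(k_2−k_d)/(k_d L₀))] / (k_2−k_d).
Here k_2−k_d = 1.208 d⁻¹ and 1 − D₀(k_2−k_d)/(k_d L₀) = 1 − 1.06×1.208/(0.422×22.1) = 0.8627, so
t_c = ln(3.863 × 0.8627) / 1.208 = 1.204 / 1.208 = 0.9964 d.
D_c = (k_d/k_2) L₀ e^(−k_d t_c) = (0.422/1.63) × 22.1 × e^(−0.422×0.9964) = 0.2589 × 22.1 × 0.6567 = 3.758 mg/L.

t_c ≈ 0.996 d; D_c ≈ 3.76 mg/L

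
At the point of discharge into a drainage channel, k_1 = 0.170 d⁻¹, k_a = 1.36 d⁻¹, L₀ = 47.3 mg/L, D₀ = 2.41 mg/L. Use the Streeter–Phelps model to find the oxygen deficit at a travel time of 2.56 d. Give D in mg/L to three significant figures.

k_1 L₀/(k_a−k_1) = 0.170×47.3/(1.36−0.170) = 8.041/1.190 = 6.757 mg/L.
e^(−k_1 t) = e^(−0.170×2.560) = 0.6471; e^(−k_a t) = e^(−1.36×2.560) = 0.03076.
D = 6.757 × (0.6471 − 0.03076) + 2.41 × 0.03076 = 4.165 + 0.07413 = 4.239 mg/L.

D ≈ 4.24 mg/L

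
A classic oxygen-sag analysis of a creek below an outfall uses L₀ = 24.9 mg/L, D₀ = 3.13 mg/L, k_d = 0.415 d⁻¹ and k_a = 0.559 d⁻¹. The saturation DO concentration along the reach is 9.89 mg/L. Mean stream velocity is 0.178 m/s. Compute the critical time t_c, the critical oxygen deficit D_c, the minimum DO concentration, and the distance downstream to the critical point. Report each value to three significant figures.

At the critical point dD/dt = 0, so k_d L₀ e^(−k_d t) = k_a D. Substituting D(t) from the Streeter–Phelps equation and solving for t gives
t_c = ln[(k_a/k_d)(1 − D₀(k_a−k_d)/(k_d L₀))] / (k_a−k_d).
Here k_a−k_d = 0.1440 d⁻¹ and 1 − D₀(k_a−k_d)/(k_d L₀) = 1 − 3.13×0.1440/(0.415×24.9) = 0.9564, so
t_c = ln(1.347 × 0.9564) / 0.1440 = 0.2533 / 0.1440 = 1.759 d.
L(t_c) = L₀ e^(−k_d t_c) = 24.9 × 0.4819 = 12.00 mg/L, and at the critical point k_a D_c = k_d L, so D_c = (0.415/0.559) × 12.00 = 8.909 mg/L.
Minimum DO = C_s − D_c = 9.89 − 8.909 = 0.9809 mg/L.
x_c = v t_c = 0.178 m/s × 1.759 d × 86400 s/d = 27050 m ≈ 27.0 km.

t_c ≈ 1.76 d; D_c ≈ 8.91 mg/L; min DO ≈ 0.981 mg/L; x_c ≈ 27.0 km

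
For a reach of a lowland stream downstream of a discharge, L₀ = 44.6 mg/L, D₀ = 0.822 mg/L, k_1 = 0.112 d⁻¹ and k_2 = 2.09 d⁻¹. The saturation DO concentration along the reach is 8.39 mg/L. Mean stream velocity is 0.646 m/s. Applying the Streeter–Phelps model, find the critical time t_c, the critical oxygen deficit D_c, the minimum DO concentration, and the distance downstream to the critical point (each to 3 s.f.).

t_c ≈ 1.28 d; D_c ≈ 2.07 mg/L; min DO ≈ 6.32 mg/L; x_c ≈ 71.5 km

With k_2/k_1 = 18.66 and 1 − D₀(k_2−k_1)/(k_1 L₀) = 0.6745,
t_c = ln(18.66 × 0.6745) / (2.09 − 0.112) = ln(12.59) / 1.978 = 2.533/1.978 = 1.280 d.
L(t_c) = L₀ e^(−k_1 t_c) = 44.6 × 0.8664 = 38.64 mg/L, and at the critical point k_2 D_c = k_1 L, so D_c = (0.112/2.09) × 38.64 = 2.071 mg/L.
Minimum DO = C_s − D_c = 8.39 − 2.071 = 6.319 mg/L.
x_c = v t_c = 0.646 m/s × 1.280 d × 86400 s/d = 71470 m ≈ 71.5 km.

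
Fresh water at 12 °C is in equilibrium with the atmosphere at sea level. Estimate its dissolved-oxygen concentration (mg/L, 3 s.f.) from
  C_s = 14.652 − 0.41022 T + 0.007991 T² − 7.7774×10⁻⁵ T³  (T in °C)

C_s = 14.652 − 0.41022×12 + 0.007991×12² − 7.7774×10⁻⁵×12³ = 10.75 mg/L.

C_s ≈ 10.7 mg/L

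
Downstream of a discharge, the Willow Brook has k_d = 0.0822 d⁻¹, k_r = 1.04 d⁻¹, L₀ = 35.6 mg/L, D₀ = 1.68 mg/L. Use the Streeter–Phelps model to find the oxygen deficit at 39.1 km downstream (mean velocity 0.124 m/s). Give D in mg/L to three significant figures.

D ≈ 2.23 mg/L

Travel time t = x/v = 39.1 km / (0.124 m/s) = 39100 m / 0.124 m/s = 315300 s = 3.650 d.
k_d L₀/(k_r−k_d) = 0.0822×35.6/(1.04−0.0822) = 2.926/0.9578 = 3.055 mg/L.
e^(−k_d t) = e^(−0.0822×3.650) = 0.7408; e^(−k_r t) = e^(−1.04×3.650) = 0.02247.
D = 3.055 × (0.7408 − 0.02247) + 1.68 × 0.02247 = 2.195 + 0.03775 = 2.232 mg/L.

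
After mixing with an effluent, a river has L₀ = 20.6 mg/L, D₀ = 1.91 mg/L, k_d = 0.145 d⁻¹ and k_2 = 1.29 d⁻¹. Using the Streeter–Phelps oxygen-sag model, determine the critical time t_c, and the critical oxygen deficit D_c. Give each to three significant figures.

At the critical point dD/dt = 0, so k_d L₀ e^(−k_d t) = k_2 D. Substituting D(t) from the Streeter–Phelps equation and solving for t gives
t_c = ln[(k_2/k_d)(1 − D₀(k_2−k_d)/(k_d L₀))] / (k_2−k_d).
Here k_2−k_d = 1.145 d⁻¹ and 1 − D₀(k_2−k_d)/(k_d L₀) = 1 − 1.91×1.145/(0.145×20.6) = 0.2678, so
t_c = ln(8.897 × 0.2678) / 1.145 = 0.8683 / 1.145 = 0.7584 d.
L(t_c) = L₀ e^(−k_d t_c) = 20.6 × 0.8959 = 18.45 mg/L, and at the critical point k_2 D_c = k_d L, so D_c = (0.145/1.29) × 18.45 = 2.074 mg/L.

t_c ≈ 0.758 d; D_c ≈ 2.07 mg/L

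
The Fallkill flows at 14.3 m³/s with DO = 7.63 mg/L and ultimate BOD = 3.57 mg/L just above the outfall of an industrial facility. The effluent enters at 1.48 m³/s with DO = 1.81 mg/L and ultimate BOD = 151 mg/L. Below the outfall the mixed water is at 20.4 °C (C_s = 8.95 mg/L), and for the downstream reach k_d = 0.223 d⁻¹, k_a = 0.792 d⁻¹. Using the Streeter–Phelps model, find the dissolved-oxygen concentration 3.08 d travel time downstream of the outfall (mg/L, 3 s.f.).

DO ≈ 5.95 mg/L

Mixed DO = (14.3×7.63 + 1.48×1.81)/(14.3+1.48) = 111.8/15.78 = 7.084 mg/L.
Mixed L₀ = (14.3×3.57 + 1.48×151)/(15.78) = 274.5/15.78 = 17.40 mg/L.
Initial deficit D₀ = C_s − DO₀ = 8.95 − 7.084 = 1.866 mg/L.
D(3.08) = [0.223×17.40/(0.792−0.223)](e^(−0.223×3.08) − e^(−0.792×3.08)) + 1.866 e^(−0.792×3.08)
= 6.818 × (0.5032 − 0.08722) + 1.866 × 0.08722 = 2.999 mg/L.
DO = 8.95 − 2.999 = 5.951 mg/L.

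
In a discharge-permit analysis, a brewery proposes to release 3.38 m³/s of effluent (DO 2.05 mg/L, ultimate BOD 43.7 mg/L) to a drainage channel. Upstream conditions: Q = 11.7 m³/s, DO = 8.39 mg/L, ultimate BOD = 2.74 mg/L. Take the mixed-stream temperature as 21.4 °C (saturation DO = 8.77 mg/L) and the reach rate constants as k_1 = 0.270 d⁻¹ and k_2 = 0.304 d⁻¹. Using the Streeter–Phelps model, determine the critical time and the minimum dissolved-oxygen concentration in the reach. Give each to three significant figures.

Mixed DO = (11.7×8.39 + 3.38×2.05)/(11.7+3.38) = 105.1/15.08 = 6.969 mg/L.
Mixed L₀ = (11.7×2.74 + 3.38×43.7)/(15.08) = 179.8/15.08 = 11.92 mg/L.
Initial deficit D₀ = C_s − DO₀ = 8.77 − 6.969 = 1.801 mg/L.
t_c = (1/0.03400) ln[(0.304/0.270)(1 − 1.801×0.03400/(0.270×11.92))] = 29.41 × ln(1.105) = 2.923 d.
D_c = (0.270/0.304) × 11.92 × e^(−0.270×2.923) = 0.8882 × 11.92 × 0.4541 = 4.808 mg/L.
Minimum DO = 8.77 − 4.808 = 3.962 mg/L.

t_c ≈ 2.92 d; minimum DO ≈ 3.96 mg/L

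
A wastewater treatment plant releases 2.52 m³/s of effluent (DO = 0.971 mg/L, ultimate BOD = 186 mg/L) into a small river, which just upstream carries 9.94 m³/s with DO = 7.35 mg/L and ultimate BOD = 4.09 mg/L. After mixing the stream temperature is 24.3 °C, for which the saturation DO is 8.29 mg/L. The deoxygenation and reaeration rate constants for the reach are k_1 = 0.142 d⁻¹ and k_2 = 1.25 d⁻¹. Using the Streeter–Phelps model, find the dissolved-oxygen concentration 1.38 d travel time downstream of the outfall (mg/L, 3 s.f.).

Mixed DO = (9.94×7.35 + 2.52×0.971)/(9.94+2.52) = 75.51/12.46 = 6.060 mg/L.
Mixed L₀ = (9.94×4.09 + 2.52×186)/(12.46) = 509.4/12.46 = 40.88 mg/L.
Initial deficit D₀ = C_s − DO₀ = 8.29 − 6.060 = 2.230 mg/L.
D(1.38) = [0.142×40.88/(1.25−0.142)](e^(−0.142×1.38) − e^(−1.25×1.38)) + 2.230 e^(−1.25×1.38)
= 5.239 × (0.8220 − 0.1782) + 2.230 × 0.1782 = 3.771 mg/L.
DO = 8.29 − 3.771 = 4.519 mg/L.

DO ≈ 4.52 mg/L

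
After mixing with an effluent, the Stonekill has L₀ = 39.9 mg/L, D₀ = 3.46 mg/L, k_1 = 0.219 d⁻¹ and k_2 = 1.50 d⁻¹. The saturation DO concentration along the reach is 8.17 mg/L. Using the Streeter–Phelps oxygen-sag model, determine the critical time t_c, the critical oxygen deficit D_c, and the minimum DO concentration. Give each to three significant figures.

t_c ≈ 0.950 d; D_c ≈ 4.73 mg/L; min DO ≈ 3.44 mg/L

t_c = [1/(k_2−k_1)] ln[(k_2/k_1)(1 − D₀(k_2−k_1)/(k_1 L₀))]
= [1/(1.50−0.219)] ln[(1.50/0.219)(1 − 3.46×1.281/(0.219×39.9))]
= (1/1.281) ln[6.849 × 0.4928] = 0.7806 × ln(3.375) = 0.7806 × 1.216 = 0.9496 d.
D_c = (k_1/k_2) L₀ e^(−k_1 t_c) = (0.219/1.50) × 39.9 × e^(−0.219×0.9496) = 0.1460 × 39.9 × 0.8122 = 4.732 mg/L.
Minimum DO = C_s − D_c = 8.17 − 4.732 = 3.438 mg/L.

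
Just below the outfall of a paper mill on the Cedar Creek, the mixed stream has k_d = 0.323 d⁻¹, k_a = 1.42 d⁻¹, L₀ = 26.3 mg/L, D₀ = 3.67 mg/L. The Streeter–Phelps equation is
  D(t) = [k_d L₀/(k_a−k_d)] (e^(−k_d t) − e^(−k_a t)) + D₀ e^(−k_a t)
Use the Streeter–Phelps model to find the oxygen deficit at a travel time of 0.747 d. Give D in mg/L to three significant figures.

k_d L₀/(k_a−k_d) = 0.323×26.3/(1.42−0.323) = 8.495/1.097 = 7.744 mg/L.
e^(−k_d t) = e^(−0.323×0.7470) = 0.7856; e^(−k_a t) = e^(−1.42×0.7470) = 0.3462.
D = 7.744 × (0.7856 − 0.3462) + 3.67 × 0.3462 = 3.403 + 1.271 = 4.673 mg/L.

D ≈ 4.67 mg/L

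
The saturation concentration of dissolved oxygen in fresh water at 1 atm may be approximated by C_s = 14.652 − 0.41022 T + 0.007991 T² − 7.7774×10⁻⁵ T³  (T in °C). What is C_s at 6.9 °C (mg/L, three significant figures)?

C_s ≈ 12.2 mg/L

C_s = 14.652 − 0.41022×6.9 + 0.007991×6.9² − 7.7774×10⁻⁵×6.9³ = 12.18 mg/L.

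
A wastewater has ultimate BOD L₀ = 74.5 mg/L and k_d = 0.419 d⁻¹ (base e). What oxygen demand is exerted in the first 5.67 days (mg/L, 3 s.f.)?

y ≈ 67.6 mg/L

y_t = L₀(1 − e^(−k_d t)) = 74.5 × (1 − e^(−0.419×5.67))
= 74.5 × (1 − 0.09295) = 74.5 × 0.9071 = 67.58 mg/L.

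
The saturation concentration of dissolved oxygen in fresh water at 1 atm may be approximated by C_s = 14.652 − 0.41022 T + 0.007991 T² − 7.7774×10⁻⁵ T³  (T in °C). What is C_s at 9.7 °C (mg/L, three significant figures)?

C_s = 14.652 − 0.41022×9.7 + 0.007991×9.7² − 7.7774×10⁻⁵×9.7³ = 11.35 mg/L.

C_s ≈ 11.4 mg/L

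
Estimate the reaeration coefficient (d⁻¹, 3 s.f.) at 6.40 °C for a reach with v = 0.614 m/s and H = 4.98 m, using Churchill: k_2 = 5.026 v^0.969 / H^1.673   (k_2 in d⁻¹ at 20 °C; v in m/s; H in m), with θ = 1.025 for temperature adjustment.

k_2(20) = 5.026 × 0.614^0.969 / 4.98^1.673 = 5.026 × 0.6234 / 14.67 = 0.2135 d⁻¹.
k_2(6.40) = 0.2135 × 1.025^(6.40−20) = 0.2135 × 0.7148 = 0.1526 d⁻¹.

k_2 ≈ 0.153 d⁻¹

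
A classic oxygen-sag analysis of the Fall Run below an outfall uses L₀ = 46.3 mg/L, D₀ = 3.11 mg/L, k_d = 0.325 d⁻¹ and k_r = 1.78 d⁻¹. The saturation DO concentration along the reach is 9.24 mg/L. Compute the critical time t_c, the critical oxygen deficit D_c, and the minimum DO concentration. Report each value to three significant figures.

t_c = [1/(k_r−k_d)] ln[(k_r/k_d)(1 − D₀(k_r−k_d)/(k_d L₀))]
= [1/(1.78−0.325)] ln[(1.78/0.325)(1 − 3.11×1.455/(0.325×46.3))]
= (1/1.455) ln[5.477 × 0.6993] = 0.6873 × ln(3.830) = 0.6873 × 1.343 = 0.9229 d.
L(t_c) = L₀ e^(−k_d t_c) = 46.3 × 0.7409 = 34.30 mg/L, and at the critical point k_r D_c = k_d L, so D_c = (0.325/1.78) × 34.30 = 6.263 mg/L.
Minimum DO = C_s − D_c = 9.24 − 6.263 = 2.977 mg/L.

t_c ≈ 0.923 d; D_c ≈ 6.26 mg/L; min DO ≈ 2.98 mg/L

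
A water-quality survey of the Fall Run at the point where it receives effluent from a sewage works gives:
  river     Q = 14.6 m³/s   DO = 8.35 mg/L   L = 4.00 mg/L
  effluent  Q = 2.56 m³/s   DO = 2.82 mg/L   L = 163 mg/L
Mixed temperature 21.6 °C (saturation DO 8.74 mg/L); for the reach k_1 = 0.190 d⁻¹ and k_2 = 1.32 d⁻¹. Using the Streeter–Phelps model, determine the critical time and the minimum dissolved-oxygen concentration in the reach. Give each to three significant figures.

Mixed DO = (14.6×8.35 + 2.56×2.82)/(14.6+2.56) = 129.1/17.16 = 7.525 mg/L.
Mixed L₀ = (14.6×4.00 + 2.56×163)/(17.16) = 475.7/17.16 = 27.72 mg/L.
Initial deficit D₀ = C_s − DO₀ = 8.74 − 7.525 = 1.215 mg/L.
t_c = (1/1.130) ln[(1.32/0.190)(1 − 1.215×1.130/(0.190×27.72))] = 0.8850 × ln(5.136) = 1.448 d.
D_c = (0.190/1.32) × 27.72 × e^(−0.190×1.448) = 0.1439 × 27.72 × 0.7595 = 3.030 mg/L.
Minimum DO = 8.74 − 3.030 = 5.710 mg/L.

t_c ≈ 1.45 d; minimum DO ≈ 5.71 mg/L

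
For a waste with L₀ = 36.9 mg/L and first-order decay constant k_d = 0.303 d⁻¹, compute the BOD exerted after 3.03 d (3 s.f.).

y_t = L₀(1 − e^(−k_d t)) = 36.9 × (1 − e^(−0.303×3.03))
= 36.9 × (1 − 0.3993) = 36.9 × 0.6007 = 22.17 mg/L.

y ≈ 22.2 mg/L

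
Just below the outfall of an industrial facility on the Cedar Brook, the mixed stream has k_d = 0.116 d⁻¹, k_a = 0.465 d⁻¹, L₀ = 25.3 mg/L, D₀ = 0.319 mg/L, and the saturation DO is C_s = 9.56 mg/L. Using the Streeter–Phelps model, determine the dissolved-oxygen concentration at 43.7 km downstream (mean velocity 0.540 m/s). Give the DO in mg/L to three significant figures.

DO ≈ 7.25 mg/L

Travel time t = x/v = 43.7 km / (0.540 m/s) = 43700 m / 0.540 m/s = 80930 s = 0.9366 d.
k_d L₀/(k_a−k_d) = 0.116×25.3/(0.465−0.116) = 2.935/0.3490 = 8.409 mg/L.
e^(−k_d t) = e^(−0.116×0.9366) = 0.8970; e^(−k_a t) = e^(−0.465×0.9366) = 0.6469.
D = 8.409 × (0.8970 − 0.6469) + 0.319 × 0.6469 = 2.103 + 0.2064 = 2.310 mg/L.
DO = C_s − D = 9.56 − 2.310 = 7.250 mg/L.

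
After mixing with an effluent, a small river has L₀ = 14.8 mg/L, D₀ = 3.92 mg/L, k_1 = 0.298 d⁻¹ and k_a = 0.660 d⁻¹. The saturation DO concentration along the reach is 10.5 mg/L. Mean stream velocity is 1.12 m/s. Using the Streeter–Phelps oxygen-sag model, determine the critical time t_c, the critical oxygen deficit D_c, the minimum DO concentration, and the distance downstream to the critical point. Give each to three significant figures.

t_c ≈ 1.12 d; D_c ≈ 4.78 mg/L; min DO ≈ 5.72 mg/L; x_c ≈ 109 km

With k_a/k_1 = 2.215 and 1 − D₀(k_a−k_1)/(k_1 L₀) = 0.6783,
t_c = ln(2.215 × 0.6783) / (0.660 − 0.298) = ln(1.502) / 0.3620 = 0.4069/0.3620 = 1.124 d.
L(t_c) = L₀ e^(−k_1 t_c) = 14.8 × 0.7154 = 10.59 mg/L, and at the critical point k_a D_c = k_1 L, so D_c = (0.298/0.660) × 10.59 = 4.780 mg/L.
Minimum DO = C_s − D_c = 10.5 − 4.780 = 5.720 mg/L.
x_c = v t_c = 1.12 m/s × 1.124 d × 86400 s/d = 108800 m ≈ 109 km.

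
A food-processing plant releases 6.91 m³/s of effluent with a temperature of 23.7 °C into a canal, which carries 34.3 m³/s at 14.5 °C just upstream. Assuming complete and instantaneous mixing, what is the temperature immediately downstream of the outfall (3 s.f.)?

Flow-weighted mixing: C = (Q_r C_r + Q_w C_w)/(Q_r + Q_w)
= (34.3×14.5 + 6.91×23.7)/(34.3 + 6.91) = 661.1/41.21 = 16.04 °C.

16.0 °C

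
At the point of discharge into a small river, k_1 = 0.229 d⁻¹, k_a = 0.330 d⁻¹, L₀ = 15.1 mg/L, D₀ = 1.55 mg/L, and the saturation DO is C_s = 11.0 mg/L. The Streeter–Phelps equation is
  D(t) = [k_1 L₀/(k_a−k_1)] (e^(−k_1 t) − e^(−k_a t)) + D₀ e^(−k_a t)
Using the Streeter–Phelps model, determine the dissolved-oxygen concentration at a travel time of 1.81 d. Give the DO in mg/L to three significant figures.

k_1 L₀/(k_a−k_1) = 0.229×15.1/(0.330−0.229) = 3.458/0.1010 = 34.24 mg/L.
e^(−k_1 t) = e^(−0.229×1.810) = 0.6607; e^(−k_a t) = e^(−0.330×1.810) = 0.5503.
D = 34.24 × (0.6607 − 0.5503) + 1.55 × 0.5503 = 3.779 + 0.8530 = 4.632 mg/L.
DO = C_s − D = 11.0 − 4.632 = 6.368 mg/L.

DO ≈ 6.37 mg/L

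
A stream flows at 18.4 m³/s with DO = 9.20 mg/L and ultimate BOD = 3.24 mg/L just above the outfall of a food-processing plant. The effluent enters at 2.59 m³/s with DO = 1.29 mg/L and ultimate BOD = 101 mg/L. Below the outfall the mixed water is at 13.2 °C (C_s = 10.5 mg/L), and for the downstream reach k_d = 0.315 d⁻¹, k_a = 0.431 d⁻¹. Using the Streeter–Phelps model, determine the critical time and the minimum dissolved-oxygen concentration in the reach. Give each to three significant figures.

Mixed DO = (18.4×9.20 + 2.59×1.29)/(18.4+2.59) = 172.6/20.99 = 8.224 mg/L.
Mixed L₀ = (18.4×3.24 + 2.59×101)/(20.99) = 321.2/20.99 = 15.30 mg/L.
Initial deficit D₀ = C_s − DO₀ = 10.5 − 8.224 = 2.276 mg/L.
t_c = (1/0.1160) ln[(0.431/0.315)(1 − 2.276×0.1160/(0.315×15.30))] = 8.621 × ln(1.293) = 2.217 d.
D_c = (0.315/0.431) × 15.30 × e^(−0.315×2.217) = 0.7309 × 15.30 × 0.4974 = 5.563 mg/L.
Minimum DO = 10.5 − 5.563 = 4.937 mg/L.

t_c ≈ 2.22 d; minimum DO ≈ 4.94 mg/L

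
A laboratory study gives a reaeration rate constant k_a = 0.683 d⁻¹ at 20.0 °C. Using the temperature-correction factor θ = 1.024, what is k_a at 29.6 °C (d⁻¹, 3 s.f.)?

k_a(T₂) = k_a(T₁) · θ^(T₂−T₁) = 0.683 × 1.024^(29.6−20.0)
= 0.683 × 1.024^9.60 = 0.683 × 1.256 = 0.8576 d⁻¹.

k_a ≈ 0.858 d⁻¹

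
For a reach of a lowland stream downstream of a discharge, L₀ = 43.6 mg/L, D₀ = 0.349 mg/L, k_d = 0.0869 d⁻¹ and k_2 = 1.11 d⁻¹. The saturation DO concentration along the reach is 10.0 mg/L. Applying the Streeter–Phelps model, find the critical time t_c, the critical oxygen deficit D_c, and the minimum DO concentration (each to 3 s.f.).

t_c ≈ 2.39 d; D_c ≈ 2.77 mg/L; min DO ≈ 7.23 mg/L

t_c = [1/(k_2−k_d)] ln[(k_2/k_d)(1 − D₀(k_2−k_d)/(k_d L₀))]
= [1/(1.11−0.0869)] ln[(1.11/0.0869)(1 − 0.349×1.023/(0.0869×43.6))]
= (1/1.023) ln[12.77 × 0.9058] = 0.9774 × ln(11.57) = 0.9774 × 2.448 = 2.393 d.
D_c = (k_d/k_2) L₀ e^(−k_d t_c) = (0.0869/1.11) × 43.6 × e^(−0.0869×2.393) = 0.07829 × 43.6 × 0.8122 = 2.772 mg/L.
Minimum DO = C_s − D_c = 10.0 − 2.772 = 7.228 mg/L.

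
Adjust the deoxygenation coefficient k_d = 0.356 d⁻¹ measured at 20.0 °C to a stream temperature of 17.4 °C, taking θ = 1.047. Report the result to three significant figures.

k_d(T₂) = k_d(T₁) · θ^(T₂−T₁) = 0.356 × 1.047^(17.4−20.0)
= 0.356 × 1.047^-2.60 = 0.356 × 0.8874 = 0.3159 d⁻¹.

k_d ≈ 0.316 d⁻¹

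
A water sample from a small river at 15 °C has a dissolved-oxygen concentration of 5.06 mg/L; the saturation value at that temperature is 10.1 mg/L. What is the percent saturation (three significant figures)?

% saturation = C/C_s × 100 = 5.06/10.1 × 100 = 50.1 %.

50.1 % saturation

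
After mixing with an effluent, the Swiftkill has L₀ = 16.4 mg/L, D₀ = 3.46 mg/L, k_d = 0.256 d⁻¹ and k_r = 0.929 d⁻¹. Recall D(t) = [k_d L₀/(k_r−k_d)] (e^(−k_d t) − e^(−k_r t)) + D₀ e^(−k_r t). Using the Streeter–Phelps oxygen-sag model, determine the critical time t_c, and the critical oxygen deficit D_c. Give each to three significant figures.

With k_r/k_d = 3.629 and 1 − D₀(k_r−k_d)/(k_d L₀) = 0.4454,
t_c = ln(3.629 × 0.4454) / (0.929 − 0.256) = ln(1.616) / 0.6730 = 0.4801/0.6730 = 0.7133 d.
D_c = (k_d/k_r) L₀ e^(−k_d t_c) = (0.256/0.929) × 16.4 × e^(−0.256×0.7133) = 0.2756 × 16.4 × 0.8331 = 3.765 mg/L.

t_c ≈ 0.713 d; D_c ≈ 3.76 mg/L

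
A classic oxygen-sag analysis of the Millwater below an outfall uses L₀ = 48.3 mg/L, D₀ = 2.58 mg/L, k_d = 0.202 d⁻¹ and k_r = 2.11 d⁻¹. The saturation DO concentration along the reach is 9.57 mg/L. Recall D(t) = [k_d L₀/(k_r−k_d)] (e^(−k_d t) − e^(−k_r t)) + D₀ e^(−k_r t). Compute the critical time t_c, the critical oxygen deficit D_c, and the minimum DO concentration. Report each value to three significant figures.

At the critical point dD/dt = 0, so k_d L₀ e^(−k_d t) = k_r D. Substituting D(t) from the Streeter–Phelps equation and solving for t gives
t_c = ln[(k_r/k_d)(1 − D₀(k_r−k_d)/(k_d L₀))] / (k_r−k_d).
Here k_r−k_d = 1.908 d⁻¹ and 1 − D₀(k_r−k_d)/(k_d L₀) = 1 − 2.58×1.908/(0.202×48.3) = 0.4955, so
t_c = ln(10.45 × 0.4955) / 1.908 = 1.644 / 1.908 = 0.8616 d.
D_c = (k_d/k_r) L₀ e^(−k_d t_c) = (0.202/2.11) × 48.3 × e^(−0.202×0.8616) = 0.09573 × 48.3 × 0.8403 = 3.885 mg/L.
Minimum DO = C_s − D_c = 9.57 − 3.885 = 5.685 mg/L.

t_c ≈ 0.862 d; D_c ≈ 3.89 mg/L; min DO ≈ 5.68 mg/L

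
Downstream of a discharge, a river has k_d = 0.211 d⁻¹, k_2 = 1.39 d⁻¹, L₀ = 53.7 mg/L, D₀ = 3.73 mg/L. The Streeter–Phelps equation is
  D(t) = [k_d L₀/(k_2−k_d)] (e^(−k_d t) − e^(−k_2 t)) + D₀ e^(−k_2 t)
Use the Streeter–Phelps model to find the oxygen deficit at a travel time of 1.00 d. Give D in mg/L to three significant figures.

D ≈ 6.32 mg/L

k_d L₀/(k_2−k_d) = 0.211×53.7/(1.39−0.211) = 11.33/1.179 = 9.610 mg/L.
e^(−k_d t) = e^(−0.211×1.000) = 0.8098; e^(−k_2 t) = e^(−1.39×1.000) = 0.2491.
D = 9.610 × (0.8098 − 0.2491) + 3.73 × 0.2491 = 5.389 + 0.9291 = 6.318 mg/L.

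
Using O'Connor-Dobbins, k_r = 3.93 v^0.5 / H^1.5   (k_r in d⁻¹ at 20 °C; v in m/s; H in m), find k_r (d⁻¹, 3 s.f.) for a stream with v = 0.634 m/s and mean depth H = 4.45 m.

k_r ≈ 0.333 d⁻¹

k_r = 3.93 × 0.634^0.5 / 4.45^1.5 = 3.93 × 0.7962 / 9.387 = 0.3333 d⁻¹.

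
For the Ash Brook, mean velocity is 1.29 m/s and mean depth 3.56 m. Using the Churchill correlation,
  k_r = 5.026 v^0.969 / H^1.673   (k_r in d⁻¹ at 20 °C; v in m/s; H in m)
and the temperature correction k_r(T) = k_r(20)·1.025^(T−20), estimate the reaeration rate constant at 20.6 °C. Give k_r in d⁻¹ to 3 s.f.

k_r ≈ 0.780 d⁻¹

k_r(20) = 5.026 × 1.29^0.969 / 3.56^1.673 = 5.026 × 1.280 / 8.367 = 0.7688 d⁻¹.
k_r(20.6) = 0.7688 × 1.025^(20.6−20) = 0.7688 × 1.015 = 0.7803 d⁻¹.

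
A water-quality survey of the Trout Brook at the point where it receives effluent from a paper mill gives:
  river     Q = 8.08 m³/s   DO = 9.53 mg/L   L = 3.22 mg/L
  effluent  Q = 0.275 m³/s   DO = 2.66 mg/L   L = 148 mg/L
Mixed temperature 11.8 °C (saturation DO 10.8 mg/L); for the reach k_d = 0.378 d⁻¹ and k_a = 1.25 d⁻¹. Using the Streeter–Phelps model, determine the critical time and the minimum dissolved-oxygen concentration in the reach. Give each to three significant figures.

Mixed DO = (8.08×9.53 + 0.275×2.66)/(8.08+0.275) = 77.73/8.355 = 9.304 mg/L.
Mixed L₀ = (8.08×3.22 + 0.275×148)/(8.355) = 66.72/8.355 = 7.985 mg/L.
Initial deficit D₀ = C_s − DO₀ = 10.8 − 9.304 = 1.496 mg/L.
t_c = (1/0.8720) ln[(1.25/0.378)(1 − 1.496×0.8720/(0.378×7.985))] = 1.147 × ln(1.878) = 0.7225 d.
D_c = (0.378/1.25) × 7.985 × e^(−0.378×0.7225) = 0.3024 × 7.985 × 0.7610 = 1.838 mg/L.
Minimum DO = 10.8 − 1.838 = 8.962 mg/L.

t_c ≈ 0.722 d; minimum DO ≈ 8.96 mg/L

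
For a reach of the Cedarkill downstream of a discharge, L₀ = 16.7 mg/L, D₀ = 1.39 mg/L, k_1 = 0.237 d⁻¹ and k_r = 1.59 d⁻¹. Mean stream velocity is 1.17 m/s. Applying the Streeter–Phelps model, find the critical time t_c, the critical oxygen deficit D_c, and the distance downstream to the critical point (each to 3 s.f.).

t_c ≈ 0.930 d; D_c ≈ 2.00 mg/L; x_c ≈ 94.0 km

t_c = [1/(k_r−k_1)] ln[(k_r/k_1)(1 − D₀(k_r−k_1)/(k_1 L₀))]
= [1/(1.59−0.237)] ln[(1.59/0.237)(1 − 1.39×1.353/(0.237×16.7))]
= (1/1.353) ln[6.709 × 0.5248] = 0.7391 × ln(3.521) = 0.7391 × 1.259 = 0.9303 d.
L(t_c) = L₀ e^(−k_1 t_c) = 16.7 × 0.8021 = 13.40 mg/L, and at the critical point k_r D_c = k_1 L, so D_c = (0.237/1.59) × 13.40 = 1.997 mg/L.
x_c = v t_c = 1.17 m/s × 0.9303 d × 86400 s/d = 94050 m ≈ 94.0 km.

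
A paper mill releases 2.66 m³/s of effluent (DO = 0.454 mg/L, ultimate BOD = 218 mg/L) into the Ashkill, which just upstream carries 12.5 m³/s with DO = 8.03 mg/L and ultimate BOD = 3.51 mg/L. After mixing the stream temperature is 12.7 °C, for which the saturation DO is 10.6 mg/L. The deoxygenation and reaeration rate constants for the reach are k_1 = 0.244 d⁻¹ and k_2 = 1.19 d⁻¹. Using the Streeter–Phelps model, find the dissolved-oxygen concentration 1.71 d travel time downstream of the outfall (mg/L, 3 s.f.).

Mixed DO = (12.5×8.03 + 2.66×0.454)/(12.5+2.66) = 101.6/15.16 = 6.701 mg/L.
Mixed L₀ = (12.5×3.51 + 2.66×218)/(15.16) = 623.8/15.16 = 41.14 mg/L.
Initial deficit D₀ = C_s − DO₀ = 10.6 − 6.701 = 3.899 mg/L.
D(1.71) = [0.244×41.14/(1.19−0.244)](e^(−0.244×1.71) − e^(−1.19×1.71)) + 3.899 e^(−1.19×1.71)
= 10.61 × (0.6589 − 0.1307) + 3.899 × 0.1307 = 6.115 mg/L.
DO = 10.6 − 6.115 = 4.485 mg/L.

DO ≈ 4.49 mg/L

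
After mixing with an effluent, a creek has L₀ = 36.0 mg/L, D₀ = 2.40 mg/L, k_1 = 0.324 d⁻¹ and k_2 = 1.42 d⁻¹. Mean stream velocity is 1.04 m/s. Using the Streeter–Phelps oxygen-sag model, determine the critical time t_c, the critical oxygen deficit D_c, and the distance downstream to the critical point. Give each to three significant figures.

t_c = [1/(k_2−k_1)] ln[(k_2/k_1)(1 − D₀(k_2−k_1)/(k_1 L₀))]
= [1/(1.42−0.324)] ln[(1.42/0.324)(1 − 2.40×1.096/(0.324×36.0))]
= (1/1.096) ln[4.383 × 0.7745] = 0.9124 × ln(3.394) = 0.9124 × 1.222 = 1.115 d.
L(t_c) = L₀ e^(−k_1 t_c) = 36.0 × 0.6968 = 25.08 mg/L, and at the critical point k_2 D_c = k_1 L, so D_c = (0.324/1.42) × 25.08 = 5.723 mg/L.
x_c = v t_c = 1.04 m/s × 1.115 d × 86400 s/d = 100200 m ≈ 100 km.

t_c ≈ 1.12 d; D_c ≈ 5.72 mg/L; x_c ≈ 100 km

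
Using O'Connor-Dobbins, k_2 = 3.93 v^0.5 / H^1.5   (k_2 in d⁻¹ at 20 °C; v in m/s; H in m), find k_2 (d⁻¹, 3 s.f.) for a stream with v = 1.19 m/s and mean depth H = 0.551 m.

k_2 = 3.93 × 1.19^0.5 / 0.551^1.5 = 3.93 × 1.091 / 0.4090 = 10.48 d⁻¹.

k_2 ≈ 10.5 d⁻¹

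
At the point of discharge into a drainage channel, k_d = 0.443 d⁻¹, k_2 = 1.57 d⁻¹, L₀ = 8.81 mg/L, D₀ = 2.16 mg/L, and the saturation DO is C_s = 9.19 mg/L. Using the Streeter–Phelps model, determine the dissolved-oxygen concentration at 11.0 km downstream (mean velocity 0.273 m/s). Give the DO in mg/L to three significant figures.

DO ≈ 7.00 mg/L

Travel time t = x/v = 11.0 km / (0.273 m/s) = 11000 m / 0.273 m/s = 40290 s = 0.4664 d.
k_d L₀/(k_2−k_d) = 0.443×8.81/(1.57−0.443) = 3.903/1.127 = 3.463 mg/L.
e^(−k_d t) = e^(−0.443×0.4664) = 0.8133; e^(−k_2 t) = e^(−1.57×0.4664) = 0.4809.
D = 3.463 × (0.8133 − 0.4809) + 2.16 × 0.4809 = 1.151 + 1.039 = 2.190 mg/L.
DO = C_s − D = 9.19 − 2.190 = 7.000 mg/L.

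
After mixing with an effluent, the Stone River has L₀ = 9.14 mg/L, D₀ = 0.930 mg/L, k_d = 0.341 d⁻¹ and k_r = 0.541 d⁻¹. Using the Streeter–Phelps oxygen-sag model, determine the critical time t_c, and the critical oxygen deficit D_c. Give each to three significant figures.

t_c ≈ 2.00 d; D_c ≈ 2.91 mg/L

At the critical point dD/dt = 0, so k_d L₀ e^(−k_d t) = k_r D. Substituting D(t) from the Streeter–Phelps equation and solving for t gives
t_c = ln[(k_r/k_d)(1 − D₀(k_r−k_d)/(k_d L₀))] / (k_r−k_d).
Here k_r−k_d = 0.2000 d⁻¹ and 1 − D₀(k_r−k_d)/(k_d L₀) = 1 − 0.930×0.2000/(0.341×9.14) = 0.9403, so
t_c = ln(1.587 × 0.9403) / 0.2000 = 0.4000 / 0.2000 = 2.000 d.
L(t_c) = L₀ e^(−k_d t_c) = 9.14 × 0.5056 = 4.621 mg/L, and at the critical point k_r D_c = k_d L, so D_c = (0.341/0.541) × 4.621 = 2.913 mg/L.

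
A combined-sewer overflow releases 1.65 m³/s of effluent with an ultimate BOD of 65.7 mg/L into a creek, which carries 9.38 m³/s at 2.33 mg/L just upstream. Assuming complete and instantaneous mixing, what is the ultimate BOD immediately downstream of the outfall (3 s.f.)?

Flow-weighted mixing: C = (Q_r C_r + Q_w C_w)/(Q_r + Q_w)
= (9.38×2.33 + 1.65×65.7)/(9.38 + 1.65) = 130.3/11.03 = 11.81 mg/L.

11.8 mg/L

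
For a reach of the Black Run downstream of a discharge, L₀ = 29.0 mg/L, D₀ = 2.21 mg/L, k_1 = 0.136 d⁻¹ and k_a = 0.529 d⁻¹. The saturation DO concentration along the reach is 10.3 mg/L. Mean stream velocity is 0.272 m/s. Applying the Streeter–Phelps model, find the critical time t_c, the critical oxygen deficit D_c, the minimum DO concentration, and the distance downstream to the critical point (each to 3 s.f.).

At the critical point dD/dt = 0, so k_1 L₀ e^(−k_1 t) = k_a D. Substituting D(t) from the Streeter–Phelps equation and solving for t gives
t_c = ln[(k_a/k_1)(1 − D₀(k_a−k_1)/(k_1 L₀))] / (k_a−k_1).
Here k_a−k_1 = 0.3930 d⁻¹ and 1 − D₀(k_a−k_1)/(k_1 L₀) = 1 − 2.21×0.3930/(0.136×29.0) = 0.7798, so
t_c = ln(3.890 × 0.7798) / 0.3930 = 1.110 / 0.3930 = 2.823 d.
D_c = (k_1/k_a) L₀ e^(−k_1 t_c) = (0.136/0.529) × 29.0 × e^(−0.136×2.823) = 0.2571 × 29.0 × 0.6811 = 5.078 mg/L.
Minimum DO = C_s − D_c = 10.3 − 5.078 = 5.222 mg/L.
x_c = v t_c = 0.272 m/s × 2.823 d × 86400 s/d = 66350 m ≈ 66.4 km.

t_c ≈ 2.82 d; D_c ≈ 5.08 mg/L; min DO ≈ 5.22 mg/L; x_c ≈ 66.4 km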